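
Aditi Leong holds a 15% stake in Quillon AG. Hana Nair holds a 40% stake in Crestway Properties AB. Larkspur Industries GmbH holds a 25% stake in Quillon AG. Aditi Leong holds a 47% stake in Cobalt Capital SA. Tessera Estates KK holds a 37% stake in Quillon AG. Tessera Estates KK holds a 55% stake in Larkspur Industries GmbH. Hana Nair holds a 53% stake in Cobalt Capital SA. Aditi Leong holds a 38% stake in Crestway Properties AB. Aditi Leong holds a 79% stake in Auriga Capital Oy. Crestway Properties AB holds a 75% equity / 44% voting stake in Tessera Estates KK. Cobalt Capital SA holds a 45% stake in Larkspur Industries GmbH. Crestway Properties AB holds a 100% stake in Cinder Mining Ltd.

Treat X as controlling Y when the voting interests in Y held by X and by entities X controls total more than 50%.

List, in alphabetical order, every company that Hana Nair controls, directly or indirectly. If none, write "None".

Hana holds 53% of Cobalt, so Hana controls Cobalt.
No other company's threshold is met.

Cobalt Capital SA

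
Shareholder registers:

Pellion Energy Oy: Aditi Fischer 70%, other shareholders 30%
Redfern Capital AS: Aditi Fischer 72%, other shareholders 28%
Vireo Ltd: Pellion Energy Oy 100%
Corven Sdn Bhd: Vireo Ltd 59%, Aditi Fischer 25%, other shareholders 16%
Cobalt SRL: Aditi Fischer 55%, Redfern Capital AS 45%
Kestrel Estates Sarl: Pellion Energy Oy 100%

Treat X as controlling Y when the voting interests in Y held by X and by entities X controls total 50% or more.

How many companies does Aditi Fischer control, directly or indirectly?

6

Aditi holds 70% of Pellion, so Aditi controls Pellion.
Aditi holds 72% of Redfern, so Aditi controls Redfern.
Pellion holds 100% of Vireo, so Aditi controls Vireo.
Vireo and Aditi together hold 59% + 25% = 84% of Corven, so Aditi controls Corven.
Aditi and Redfern together hold 55% + 45% = 100% of Cobalt, so Aditi controls Cobalt.
Pellion holds 100% of Kestrel, so Aditi controls Kestrel.
Aditi controls 6 companies.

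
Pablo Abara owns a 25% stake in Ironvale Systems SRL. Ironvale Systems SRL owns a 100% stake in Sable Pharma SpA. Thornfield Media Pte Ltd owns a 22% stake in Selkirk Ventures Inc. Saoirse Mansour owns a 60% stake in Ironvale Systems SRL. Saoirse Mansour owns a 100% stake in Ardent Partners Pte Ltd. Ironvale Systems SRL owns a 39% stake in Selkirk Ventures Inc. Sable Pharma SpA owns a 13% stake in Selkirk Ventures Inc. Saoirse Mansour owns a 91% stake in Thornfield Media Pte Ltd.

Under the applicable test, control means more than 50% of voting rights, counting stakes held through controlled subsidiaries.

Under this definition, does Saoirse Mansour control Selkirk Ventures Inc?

Saoirse holds 91% of Thornfield, so Saoirse controls Thornfield.
Saoirse holds 60% of Ironvale, so Saoirse controls Ironvale.
Ironvale holds 100% of Sable, so Saoirse controls Sable.
Ironvale and Thornfield and Sable together hold 39% + 22% + 13% = 74% of Selkirk, so Saoirse controls Selkirk.

Yes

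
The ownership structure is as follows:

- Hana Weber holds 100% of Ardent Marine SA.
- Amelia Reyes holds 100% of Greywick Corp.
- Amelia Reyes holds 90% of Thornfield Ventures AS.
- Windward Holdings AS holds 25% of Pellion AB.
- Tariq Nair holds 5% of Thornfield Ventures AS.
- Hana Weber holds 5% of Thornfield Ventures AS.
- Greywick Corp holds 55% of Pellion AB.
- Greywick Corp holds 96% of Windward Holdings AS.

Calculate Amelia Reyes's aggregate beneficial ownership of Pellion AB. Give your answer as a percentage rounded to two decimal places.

Amelia reaches Pellion along 2 paths.
Via Greywick → Windward: 100% × 96% × 25% = 24%.
Via Greywick: 100% × 55% = 55%.
Total: 24% + 55% = 79%.
Rounded: 79.00%.

79.00%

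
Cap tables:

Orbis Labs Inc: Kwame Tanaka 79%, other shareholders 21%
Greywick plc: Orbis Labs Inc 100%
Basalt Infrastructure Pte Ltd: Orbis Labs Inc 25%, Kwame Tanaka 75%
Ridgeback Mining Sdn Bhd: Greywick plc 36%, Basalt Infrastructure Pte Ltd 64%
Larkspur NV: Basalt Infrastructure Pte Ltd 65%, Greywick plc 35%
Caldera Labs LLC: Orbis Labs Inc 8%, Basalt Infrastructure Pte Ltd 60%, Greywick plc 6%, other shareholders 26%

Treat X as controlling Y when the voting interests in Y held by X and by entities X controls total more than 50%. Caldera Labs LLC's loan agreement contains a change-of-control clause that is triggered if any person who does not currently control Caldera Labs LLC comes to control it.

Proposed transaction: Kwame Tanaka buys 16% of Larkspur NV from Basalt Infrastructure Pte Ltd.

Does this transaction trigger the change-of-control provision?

No

The purchase adds only to Kwame's holdings (Basalt's stake shrinks), so Kwame is the only person who could newly come to control Caldera.
Kwame holds 79% of Orbis, so Kwame controls Orbis.
Orbis and Kwame together hold 25% + 75% = 100% of Basalt, so Kwame controls Basalt.
Orbis holds 100% of Greywick, so Kwame controls Greywick.
Orbis and Basalt and Greywick together hold 8% + 60% + 6% = 74% of Caldera, so Kwame controls Caldera.
So Kwame already controls Caldera before the transaction.
After the purchase, Kwame holds 16% of Larkspur directly, and Basalt's stake falls to 49%.
Kwame controlled Caldera already, so this is not a new person acquiring control; every other person's position is unchanged or reduced.
No new person acquires control, so the clause is not triggered.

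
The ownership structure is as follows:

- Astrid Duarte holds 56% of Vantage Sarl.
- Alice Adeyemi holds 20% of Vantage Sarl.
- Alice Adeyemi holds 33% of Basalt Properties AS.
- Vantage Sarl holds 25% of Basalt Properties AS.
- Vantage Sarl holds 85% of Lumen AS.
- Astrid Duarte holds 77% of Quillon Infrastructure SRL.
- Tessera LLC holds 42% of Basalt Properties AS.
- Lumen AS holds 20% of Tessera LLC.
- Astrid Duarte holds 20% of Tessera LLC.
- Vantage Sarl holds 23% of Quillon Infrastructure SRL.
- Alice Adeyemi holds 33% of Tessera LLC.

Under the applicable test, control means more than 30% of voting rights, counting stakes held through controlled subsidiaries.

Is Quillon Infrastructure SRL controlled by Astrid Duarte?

Yes

Astrid holds 56% of Vantage, so Astrid controls Vantage.
Astrid and Vantage together hold 77% + 23% = 100% of Quillon, so Astrid controls Quillon.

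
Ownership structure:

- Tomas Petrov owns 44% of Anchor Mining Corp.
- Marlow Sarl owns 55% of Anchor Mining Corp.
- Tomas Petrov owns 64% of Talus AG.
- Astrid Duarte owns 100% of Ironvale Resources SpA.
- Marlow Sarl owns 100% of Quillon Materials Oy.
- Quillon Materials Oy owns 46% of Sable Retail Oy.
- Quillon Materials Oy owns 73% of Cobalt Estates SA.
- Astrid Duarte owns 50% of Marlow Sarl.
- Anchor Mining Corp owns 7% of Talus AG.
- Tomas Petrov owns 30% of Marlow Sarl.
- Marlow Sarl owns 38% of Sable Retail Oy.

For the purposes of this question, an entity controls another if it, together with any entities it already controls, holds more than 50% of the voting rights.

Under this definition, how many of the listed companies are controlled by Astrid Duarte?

Astrid holds 100% of Ironvale, so Astrid controls Ironvale.
No other company's threshold is met.
Astrid controls 1 company.

1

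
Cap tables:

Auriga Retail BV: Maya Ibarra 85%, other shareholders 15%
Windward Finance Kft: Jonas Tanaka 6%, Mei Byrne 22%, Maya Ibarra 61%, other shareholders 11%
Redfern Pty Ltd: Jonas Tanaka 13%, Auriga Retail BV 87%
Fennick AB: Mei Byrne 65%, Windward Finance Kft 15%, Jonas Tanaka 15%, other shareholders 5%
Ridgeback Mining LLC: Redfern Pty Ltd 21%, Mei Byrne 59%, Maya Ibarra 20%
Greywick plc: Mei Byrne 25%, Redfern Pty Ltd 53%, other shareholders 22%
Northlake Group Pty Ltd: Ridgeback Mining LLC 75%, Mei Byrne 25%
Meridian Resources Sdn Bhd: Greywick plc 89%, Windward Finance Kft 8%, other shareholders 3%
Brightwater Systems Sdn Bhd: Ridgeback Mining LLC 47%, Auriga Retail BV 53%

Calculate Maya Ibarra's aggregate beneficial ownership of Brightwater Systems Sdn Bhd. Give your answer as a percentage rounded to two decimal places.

61.75%

Maya reaches Brightwater along 3 paths.
Via Auriga → Redfern → Ridgeback: 85% × 87% × 21% × 47% = 7.298865%.
Via Ridgeback: 20% × 47% = 9.4%.
Via Auriga: 85% × 53% = 45.05%.
Total: 7.298865% + 9.4% + 45.05% = 61.748865%.
Rounded: 61.75%.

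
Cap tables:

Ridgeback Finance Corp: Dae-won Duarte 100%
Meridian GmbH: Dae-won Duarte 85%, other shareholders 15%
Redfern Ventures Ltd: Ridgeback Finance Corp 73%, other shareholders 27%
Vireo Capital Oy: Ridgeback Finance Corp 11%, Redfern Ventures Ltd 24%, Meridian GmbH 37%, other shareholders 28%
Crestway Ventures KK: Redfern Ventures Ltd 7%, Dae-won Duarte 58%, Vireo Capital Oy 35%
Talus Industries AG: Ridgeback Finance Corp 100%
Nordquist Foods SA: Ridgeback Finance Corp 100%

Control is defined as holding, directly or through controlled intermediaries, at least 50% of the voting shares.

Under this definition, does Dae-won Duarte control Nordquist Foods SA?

Yes

Dae-won holds 100% of Ridgeback, so Dae-won controls Ridgeback.
Ridgeback holds 100% of Nordquist, so Dae-won controls Nordquist.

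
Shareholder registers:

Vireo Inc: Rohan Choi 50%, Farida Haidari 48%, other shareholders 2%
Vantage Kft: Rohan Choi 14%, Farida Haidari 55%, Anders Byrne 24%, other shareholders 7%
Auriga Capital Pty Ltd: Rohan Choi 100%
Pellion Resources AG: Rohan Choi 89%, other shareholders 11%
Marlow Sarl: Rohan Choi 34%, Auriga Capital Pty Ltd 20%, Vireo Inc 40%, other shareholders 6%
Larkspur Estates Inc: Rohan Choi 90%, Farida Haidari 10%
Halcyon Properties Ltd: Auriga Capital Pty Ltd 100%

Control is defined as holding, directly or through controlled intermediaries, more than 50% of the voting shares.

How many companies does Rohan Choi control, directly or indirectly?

Rohan holds 100% of Auriga, so Rohan controls Auriga.
Rohan holds 89% of Pellion, so Rohan controls Pellion.
Rohan and Auriga together hold 34% + 20% = 54% of Marlow, so Rohan controls Marlow.
Rohan holds 90% of Larkspur, so Rohan controls Larkspur.
Auriga holds 100% of Halcyon, so Rohan controls Halcyon.
No other company's threshold is met.
Rohan controls 5 companies.

5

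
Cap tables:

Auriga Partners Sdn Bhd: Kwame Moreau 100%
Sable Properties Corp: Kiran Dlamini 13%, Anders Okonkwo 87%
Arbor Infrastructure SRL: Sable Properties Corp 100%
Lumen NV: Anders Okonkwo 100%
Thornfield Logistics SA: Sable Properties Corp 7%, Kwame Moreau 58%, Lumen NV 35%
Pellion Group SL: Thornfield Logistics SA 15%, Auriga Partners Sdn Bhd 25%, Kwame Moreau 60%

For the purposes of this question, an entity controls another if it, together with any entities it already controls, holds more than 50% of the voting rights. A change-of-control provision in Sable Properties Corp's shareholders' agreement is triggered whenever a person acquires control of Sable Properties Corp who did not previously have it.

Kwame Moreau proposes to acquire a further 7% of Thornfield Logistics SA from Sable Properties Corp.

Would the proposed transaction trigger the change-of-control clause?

The purchase adds only to Kwame's holdings (Sable's stake shrinks), so Kwame is the only person who could newly come to control Sable.
Kwame holds 100% of Auriga, so Kwame controls Auriga.
Kwame holds 58% of Thornfield, so Kwame controls Thornfield.
Thornfield and Auriga and Kwame together hold 15% + 25% + 60% = 100% of Pellion, so Kwame controls Pellion.
Neither Kwame nor any entity Kwame controls holds any voting interest in Sable.
So before the transaction, Kwame does not control Sable.
After the purchase, Kwame's direct stake in Thornfield rises to 58% + 7% = 65%, and Sable's stake falls to 0%.
Kwame holds 65% of Thornfield, so Kwame controls Thornfield.
After the transaction, neither Kwame nor any entity Kwame controls holds a voting interest in Sable, so Kwame still does not control it.
No new person acquires control, so the clause is not triggered.

No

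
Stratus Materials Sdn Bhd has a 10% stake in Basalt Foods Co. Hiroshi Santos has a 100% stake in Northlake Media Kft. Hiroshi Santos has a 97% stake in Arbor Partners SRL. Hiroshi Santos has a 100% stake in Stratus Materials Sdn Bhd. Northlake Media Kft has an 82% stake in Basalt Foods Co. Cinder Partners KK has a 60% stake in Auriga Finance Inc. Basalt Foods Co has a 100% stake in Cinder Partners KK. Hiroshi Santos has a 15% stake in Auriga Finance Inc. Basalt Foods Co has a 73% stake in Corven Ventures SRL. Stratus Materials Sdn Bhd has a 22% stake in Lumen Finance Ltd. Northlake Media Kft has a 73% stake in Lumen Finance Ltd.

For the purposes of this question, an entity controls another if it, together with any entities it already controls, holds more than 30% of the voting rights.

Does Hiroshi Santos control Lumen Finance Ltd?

Yes

Hiroshi holds 100% of Stratus, so Hiroshi controls Stratus.
Hiroshi holds 100% of Northlake, so Hiroshi controls Northlake.
Stratus and Northlake together hold 22% + 73% = 95% of Lumen, so Hiroshi controls Lumen.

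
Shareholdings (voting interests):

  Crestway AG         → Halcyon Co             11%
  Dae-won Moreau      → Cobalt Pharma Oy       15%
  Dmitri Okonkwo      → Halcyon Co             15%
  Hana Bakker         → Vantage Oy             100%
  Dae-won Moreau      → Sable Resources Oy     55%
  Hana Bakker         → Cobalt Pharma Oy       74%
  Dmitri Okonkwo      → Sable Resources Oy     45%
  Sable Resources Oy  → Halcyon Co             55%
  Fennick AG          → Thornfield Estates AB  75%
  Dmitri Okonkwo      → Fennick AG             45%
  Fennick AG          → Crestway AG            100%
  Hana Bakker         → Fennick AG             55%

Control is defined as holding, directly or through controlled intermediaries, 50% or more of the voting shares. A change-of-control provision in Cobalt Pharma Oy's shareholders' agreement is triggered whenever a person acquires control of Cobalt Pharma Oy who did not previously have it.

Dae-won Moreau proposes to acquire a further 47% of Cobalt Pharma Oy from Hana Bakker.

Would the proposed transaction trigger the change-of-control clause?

The purchase adds only to Dae-won's holdings (Hana's stake shrinks), so Dae-won is the only person who could newly come to control Cobalt.
Dae-won holds 55% of Sable, so Dae-won controls Sable.
Sable holds 55% of Halcyon, so Dae-won controls Halcyon.
In Cobalt, Dae-won's side holds only 15%, not ≥ 50%.
So before the transaction, Dae-won does not control Cobalt.
After the purchase, Dae-won's direct stake in Cobalt rises to 15% + 47% = 62%, and Hana's stake falls to 27%.
Dae-won holds 62% of Cobalt, so Dae-won controls Cobalt.
Dae-won did not control Cobalt before and does after, so the clause is triggered.

Yes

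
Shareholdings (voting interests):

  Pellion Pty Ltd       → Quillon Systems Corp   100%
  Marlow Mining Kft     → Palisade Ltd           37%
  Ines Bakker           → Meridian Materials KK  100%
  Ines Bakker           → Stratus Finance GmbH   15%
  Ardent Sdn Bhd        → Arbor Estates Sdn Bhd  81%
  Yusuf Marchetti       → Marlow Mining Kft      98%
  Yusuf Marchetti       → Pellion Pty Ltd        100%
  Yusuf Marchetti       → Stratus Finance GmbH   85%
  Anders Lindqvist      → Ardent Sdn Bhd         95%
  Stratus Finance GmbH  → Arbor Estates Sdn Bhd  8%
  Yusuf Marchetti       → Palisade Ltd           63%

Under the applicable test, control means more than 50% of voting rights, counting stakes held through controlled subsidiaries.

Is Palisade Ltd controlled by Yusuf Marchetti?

Yusuf holds 98% of Marlow, so Yusuf controls Marlow.
Marlow and Yusuf together hold 37% + 63% = 100% of Palisade, so Yusuf controls Palisade.

Yes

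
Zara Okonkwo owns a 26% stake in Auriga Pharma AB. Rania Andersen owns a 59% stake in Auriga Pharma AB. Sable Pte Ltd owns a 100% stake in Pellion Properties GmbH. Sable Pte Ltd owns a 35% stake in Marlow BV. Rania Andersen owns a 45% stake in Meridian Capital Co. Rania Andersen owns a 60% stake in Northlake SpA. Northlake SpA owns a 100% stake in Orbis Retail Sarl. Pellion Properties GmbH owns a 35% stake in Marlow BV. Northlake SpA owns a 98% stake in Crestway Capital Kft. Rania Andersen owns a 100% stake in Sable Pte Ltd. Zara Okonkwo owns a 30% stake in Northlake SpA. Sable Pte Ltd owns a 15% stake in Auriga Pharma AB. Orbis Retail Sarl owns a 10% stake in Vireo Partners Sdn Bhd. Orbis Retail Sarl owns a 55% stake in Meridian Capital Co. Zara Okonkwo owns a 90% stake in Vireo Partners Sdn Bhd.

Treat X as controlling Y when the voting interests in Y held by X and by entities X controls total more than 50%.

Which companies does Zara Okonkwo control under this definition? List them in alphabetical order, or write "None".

Zara holds 90% of Vireo, so Zara controls Vireo.
No other company's threshold is met.

Vireo Partners Sdn Bhd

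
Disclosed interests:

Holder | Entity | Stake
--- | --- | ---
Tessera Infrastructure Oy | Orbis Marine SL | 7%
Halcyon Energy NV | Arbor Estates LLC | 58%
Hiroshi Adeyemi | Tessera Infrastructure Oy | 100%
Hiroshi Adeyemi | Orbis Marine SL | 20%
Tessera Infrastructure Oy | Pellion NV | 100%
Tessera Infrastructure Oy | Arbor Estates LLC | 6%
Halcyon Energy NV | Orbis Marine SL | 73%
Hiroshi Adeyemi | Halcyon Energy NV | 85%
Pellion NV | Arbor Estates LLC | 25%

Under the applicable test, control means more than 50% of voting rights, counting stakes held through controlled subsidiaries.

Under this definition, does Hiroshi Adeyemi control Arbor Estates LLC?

Yes

Hiroshi holds 100% of Tessera, so Hiroshi controls Tessera.
Hiroshi holds 85% of Halcyon, so Hiroshi controls Halcyon.
Tessera holds 100% of Pellion, so Hiroshi controls Pellion.
Halcyon and Pellion and Tessera together hold 58% + 25% + 6% = 89% of Arbor, so Hiroshi controls Arbor.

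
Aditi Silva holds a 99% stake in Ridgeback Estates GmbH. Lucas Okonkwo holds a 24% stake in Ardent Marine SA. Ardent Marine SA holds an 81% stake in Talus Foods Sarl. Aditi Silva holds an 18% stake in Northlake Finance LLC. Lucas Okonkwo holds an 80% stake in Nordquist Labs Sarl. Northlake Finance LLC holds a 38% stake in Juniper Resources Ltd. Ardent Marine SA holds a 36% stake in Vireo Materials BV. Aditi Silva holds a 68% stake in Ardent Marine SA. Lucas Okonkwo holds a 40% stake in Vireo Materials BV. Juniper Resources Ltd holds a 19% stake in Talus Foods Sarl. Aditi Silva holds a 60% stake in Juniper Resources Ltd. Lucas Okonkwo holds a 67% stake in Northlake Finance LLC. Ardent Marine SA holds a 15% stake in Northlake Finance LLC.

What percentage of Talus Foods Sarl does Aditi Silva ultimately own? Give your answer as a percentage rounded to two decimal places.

Aditi reaches Talus along 4 paths.
Via Northlake → Juniper: 18% × 38% × 19% = 1.2996%.
Via Ardent → Northlake → Juniper: 68% × 15% × 38% × 19% = 0.73644%.
Via Juniper: 60% × 19% = 11.4%.
Via Ardent: 68% × 81% = 55.08%.
Total: 1.2996% + 0.73644% + 11.4% + 55.08% = 68.51604%.
Rounded: 68.52%.

68.52%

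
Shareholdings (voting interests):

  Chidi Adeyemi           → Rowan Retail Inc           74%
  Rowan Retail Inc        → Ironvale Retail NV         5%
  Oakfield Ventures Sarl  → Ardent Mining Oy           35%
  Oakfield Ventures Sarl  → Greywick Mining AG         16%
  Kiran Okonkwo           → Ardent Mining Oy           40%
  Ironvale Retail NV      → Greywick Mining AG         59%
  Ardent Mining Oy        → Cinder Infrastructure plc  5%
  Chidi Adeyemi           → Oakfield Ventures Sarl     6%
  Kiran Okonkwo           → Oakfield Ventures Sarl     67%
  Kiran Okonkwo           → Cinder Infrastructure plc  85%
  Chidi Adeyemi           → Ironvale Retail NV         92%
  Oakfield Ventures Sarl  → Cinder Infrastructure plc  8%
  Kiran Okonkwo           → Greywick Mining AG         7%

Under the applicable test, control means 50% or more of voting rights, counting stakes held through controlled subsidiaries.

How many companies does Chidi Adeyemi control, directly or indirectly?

Chidi holds 74% of Rowan, so Chidi controls Rowan.
Chidi and Rowan together hold 92% + 5% = 97% of Ironvale, so Chidi controls Ironvale.
Ironvale holds 59% of Greywick, so Chidi controls Greywick.
No other company's threshold is met.
Chidi controls 3 companies.

3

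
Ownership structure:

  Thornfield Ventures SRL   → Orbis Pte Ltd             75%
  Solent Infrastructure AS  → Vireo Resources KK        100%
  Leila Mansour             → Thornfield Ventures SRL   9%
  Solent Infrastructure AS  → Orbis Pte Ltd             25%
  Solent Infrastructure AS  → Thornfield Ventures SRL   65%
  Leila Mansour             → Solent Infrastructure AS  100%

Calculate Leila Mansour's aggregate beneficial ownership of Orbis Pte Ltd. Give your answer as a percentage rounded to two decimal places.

80.50%

Leila reaches Orbis along 3 paths.
Via Solent → Thornfield: 100% × 65% × 75% = 48.75%.
Via Thornfield: 9% × 75% = 6.75%.
Via Solent: 100% × 25% = 25%.
Total: 48.75% + 6.75% + 25% = 80.5%.
Rounded: 80.50%.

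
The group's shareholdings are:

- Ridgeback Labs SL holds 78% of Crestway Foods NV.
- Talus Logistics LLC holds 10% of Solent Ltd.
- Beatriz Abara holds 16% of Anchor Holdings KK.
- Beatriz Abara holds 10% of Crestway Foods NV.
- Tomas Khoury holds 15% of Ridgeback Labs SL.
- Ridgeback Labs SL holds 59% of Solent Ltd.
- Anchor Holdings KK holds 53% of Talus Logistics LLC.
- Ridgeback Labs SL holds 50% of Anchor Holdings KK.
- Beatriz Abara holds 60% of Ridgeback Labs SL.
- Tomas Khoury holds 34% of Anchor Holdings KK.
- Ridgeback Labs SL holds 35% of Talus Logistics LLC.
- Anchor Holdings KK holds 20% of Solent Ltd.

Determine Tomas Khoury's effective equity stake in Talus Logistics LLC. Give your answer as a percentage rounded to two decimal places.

Tomas reaches Talus along 3 paths.
Via Anchor: 34% × 53% = 18.02%.
Via Ridgeback → Anchor: 15% × 50% × 53% = 3.975%.
Via Ridgeback: 15% × 35% = 5.25%.
Total: 18.02% + 3.975% + 5.25% = 27.245%.
Rounded: 27.25%.

27.25%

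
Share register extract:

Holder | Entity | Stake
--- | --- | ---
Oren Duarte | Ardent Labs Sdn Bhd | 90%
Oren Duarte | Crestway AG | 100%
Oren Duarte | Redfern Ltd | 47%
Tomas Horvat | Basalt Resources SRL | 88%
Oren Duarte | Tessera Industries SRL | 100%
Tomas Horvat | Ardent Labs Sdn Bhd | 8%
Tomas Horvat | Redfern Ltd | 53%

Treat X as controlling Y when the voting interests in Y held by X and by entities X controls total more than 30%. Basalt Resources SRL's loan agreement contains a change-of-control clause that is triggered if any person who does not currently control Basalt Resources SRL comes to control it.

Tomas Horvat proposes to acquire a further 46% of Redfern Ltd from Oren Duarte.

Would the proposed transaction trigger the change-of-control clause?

No

The purchase adds only to Tomas's holdings (Oren's stake shrinks), so Tomas is the only person who could newly come to control Basalt.
Tomas holds 88% of Basalt, so Tomas controls Basalt.
So Tomas already controls Basalt before the transaction.
After the purchase, Tomas's direct stake in Redfern rises to 53% + 46% = 99%, and Oren's stake falls to 1%.
Tomas controlled Basalt already, so this is not a new person acquiring control; every other person's position is unchanged or reduced.
No new person acquires control, so the clause is not triggered.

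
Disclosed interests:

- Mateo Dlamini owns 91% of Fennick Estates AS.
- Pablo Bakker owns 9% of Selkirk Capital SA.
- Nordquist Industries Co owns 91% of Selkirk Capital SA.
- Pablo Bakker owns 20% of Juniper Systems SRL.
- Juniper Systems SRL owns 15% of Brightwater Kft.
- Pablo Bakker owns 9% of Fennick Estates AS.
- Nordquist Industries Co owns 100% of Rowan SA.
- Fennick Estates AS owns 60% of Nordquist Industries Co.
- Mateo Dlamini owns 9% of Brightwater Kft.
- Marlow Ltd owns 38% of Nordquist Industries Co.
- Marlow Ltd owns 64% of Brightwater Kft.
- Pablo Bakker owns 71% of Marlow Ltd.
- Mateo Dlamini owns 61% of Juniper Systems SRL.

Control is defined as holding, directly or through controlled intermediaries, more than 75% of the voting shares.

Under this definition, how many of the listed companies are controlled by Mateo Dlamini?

Mateo holds 91% of Fennick, so Mateo controls Fennick.
No other company's threshold is met.
Mateo controls 1 company.

1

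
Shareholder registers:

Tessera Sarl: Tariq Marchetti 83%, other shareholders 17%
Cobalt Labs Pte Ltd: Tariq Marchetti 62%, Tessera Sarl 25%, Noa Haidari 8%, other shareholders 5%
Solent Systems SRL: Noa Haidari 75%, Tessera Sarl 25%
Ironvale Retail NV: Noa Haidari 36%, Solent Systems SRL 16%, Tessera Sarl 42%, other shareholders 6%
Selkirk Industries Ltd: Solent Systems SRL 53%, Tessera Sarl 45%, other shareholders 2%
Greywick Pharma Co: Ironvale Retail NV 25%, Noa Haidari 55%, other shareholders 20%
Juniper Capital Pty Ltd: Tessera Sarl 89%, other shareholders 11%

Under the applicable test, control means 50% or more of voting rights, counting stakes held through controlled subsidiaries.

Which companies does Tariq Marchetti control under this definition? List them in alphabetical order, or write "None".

Cobalt Labs Pte Ltd, Juniper Capital Pty Ltd, Tessera Sarl

Tariq holds 83% of Tessera, so Tariq controls Tessera.
Tariq and Tessera together hold 62% + 25% = 87% of Cobalt, so Tariq controls Cobalt.
Tessera holds 89% of Juniper, so Tariq controls Juniper.
No other company's threshold is met.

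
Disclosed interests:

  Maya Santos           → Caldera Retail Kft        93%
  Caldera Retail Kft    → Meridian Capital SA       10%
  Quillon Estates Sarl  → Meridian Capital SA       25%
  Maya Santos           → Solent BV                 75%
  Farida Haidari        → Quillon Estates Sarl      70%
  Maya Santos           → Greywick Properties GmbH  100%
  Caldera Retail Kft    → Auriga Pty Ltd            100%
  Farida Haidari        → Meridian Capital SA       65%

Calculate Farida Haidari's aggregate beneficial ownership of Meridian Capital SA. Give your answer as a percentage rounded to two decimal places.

Farida reaches Meridian along 2 paths.
Via Quillon: 70% × 25% = 17.5%.
Direct stake: 65% = 65%.
Total: 17.5% + 65% = 82.5%.
Rounded: 82.50%.

82.50%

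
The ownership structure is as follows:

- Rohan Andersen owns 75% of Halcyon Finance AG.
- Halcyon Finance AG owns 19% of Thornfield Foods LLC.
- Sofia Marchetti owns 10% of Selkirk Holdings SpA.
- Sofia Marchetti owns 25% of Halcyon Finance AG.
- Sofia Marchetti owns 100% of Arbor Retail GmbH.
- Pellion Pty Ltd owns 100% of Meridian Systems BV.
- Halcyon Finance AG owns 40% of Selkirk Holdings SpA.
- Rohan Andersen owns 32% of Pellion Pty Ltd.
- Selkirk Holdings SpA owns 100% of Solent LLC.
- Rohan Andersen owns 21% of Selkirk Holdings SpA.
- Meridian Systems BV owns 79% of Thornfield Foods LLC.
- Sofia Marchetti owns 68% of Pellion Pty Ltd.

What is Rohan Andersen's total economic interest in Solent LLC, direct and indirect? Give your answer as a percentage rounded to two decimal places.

Rohan reaches Solent along 2 paths.
Via Selkirk: 21% × 100% = 21%.
Via Halcyon → Selkirk: 75% × 40% × 100% = 30%.
Total: 21% + 30% = 51%.
Rounded: 51.00%.

51.00%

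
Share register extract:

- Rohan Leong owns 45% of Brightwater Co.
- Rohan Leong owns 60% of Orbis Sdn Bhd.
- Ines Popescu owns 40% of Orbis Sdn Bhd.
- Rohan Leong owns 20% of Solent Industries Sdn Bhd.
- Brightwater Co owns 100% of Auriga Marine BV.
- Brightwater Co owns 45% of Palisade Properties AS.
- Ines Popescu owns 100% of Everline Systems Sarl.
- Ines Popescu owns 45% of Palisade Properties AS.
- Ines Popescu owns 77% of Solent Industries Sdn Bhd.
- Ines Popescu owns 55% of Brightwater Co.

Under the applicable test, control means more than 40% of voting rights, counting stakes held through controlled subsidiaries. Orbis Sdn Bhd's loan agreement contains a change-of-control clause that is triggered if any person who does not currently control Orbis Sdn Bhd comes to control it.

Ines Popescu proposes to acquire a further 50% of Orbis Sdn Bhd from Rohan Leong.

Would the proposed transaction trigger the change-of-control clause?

Yes

The purchase adds only to Ines's holdings (Rohan's stake shrinks), so Ines is the only person who could newly come to control Orbis.
Ines holds 77% of Solent, so Ines controls Solent.
Ines holds 100% of Everline, so Ines controls Everline.
Ines holds 55% of Brightwater, so Ines controls Brightwater.
Brightwater and Ines together hold 45% + 45% = 90% of Palisade, so Ines controls Palisade.
Brightwater holds 100% of Auriga, so Ines controls Auriga.
In Orbis, Ines's side holds only 40%, not > 40%.
So before the transaction, Ines does not control Orbis.
After the purchase, Ines's direct stake in Orbis rises to 40% + 50% = 90%, and Rohan's stake falls to 10%.
Ines holds 90% of Orbis, so Ines controls Orbis.
Ines did not control Orbis before and does after, so the clause is triggered.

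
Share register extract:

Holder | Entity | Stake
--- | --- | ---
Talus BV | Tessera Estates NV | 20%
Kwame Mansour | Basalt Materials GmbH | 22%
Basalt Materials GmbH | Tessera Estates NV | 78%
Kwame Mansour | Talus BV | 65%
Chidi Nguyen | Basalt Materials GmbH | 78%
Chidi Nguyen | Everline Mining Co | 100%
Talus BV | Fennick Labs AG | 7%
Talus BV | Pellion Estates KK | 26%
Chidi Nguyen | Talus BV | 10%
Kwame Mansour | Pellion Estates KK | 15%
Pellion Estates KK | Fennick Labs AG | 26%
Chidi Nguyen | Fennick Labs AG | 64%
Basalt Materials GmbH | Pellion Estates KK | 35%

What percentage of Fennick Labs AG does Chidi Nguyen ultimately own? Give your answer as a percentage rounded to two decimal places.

Chidi reaches Fennick along 4 paths.
Via Talus: 10% × 7% = 0.7%.
Direct stake: 64% = 64%.
Via Basalt → Pellion: 78% × 35% × 26% = 7.098%.
Via Talus → Pellion: 10% × 26% × 26% = 0.676%.
Total: 0.7% + 64% + 7.098% + 0.676% = 72.474%.
Rounded: 72.47%.

72.47%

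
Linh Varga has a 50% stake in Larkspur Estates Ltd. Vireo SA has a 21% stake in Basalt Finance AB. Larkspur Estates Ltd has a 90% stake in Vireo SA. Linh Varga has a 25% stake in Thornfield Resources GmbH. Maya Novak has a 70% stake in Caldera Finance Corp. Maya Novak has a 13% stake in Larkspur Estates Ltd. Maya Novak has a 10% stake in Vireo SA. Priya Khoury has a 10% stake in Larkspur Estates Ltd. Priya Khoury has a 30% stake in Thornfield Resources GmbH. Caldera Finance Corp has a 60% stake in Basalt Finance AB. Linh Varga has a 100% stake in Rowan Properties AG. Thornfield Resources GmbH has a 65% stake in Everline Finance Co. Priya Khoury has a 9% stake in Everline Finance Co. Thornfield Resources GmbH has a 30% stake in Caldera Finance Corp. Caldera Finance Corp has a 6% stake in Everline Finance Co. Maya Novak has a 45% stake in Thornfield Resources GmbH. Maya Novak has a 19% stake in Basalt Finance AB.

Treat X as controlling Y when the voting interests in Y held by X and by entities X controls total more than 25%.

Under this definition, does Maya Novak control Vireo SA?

Maya holds 45% of Thornfield, so Maya controls Thornfield.
Thornfield and Maya together hold 30% + 70% = 100% of Caldera, so Maya controls Caldera.
Caldera and Maya together hold 60% + 19% = 79% of Basalt, so Maya controls Basalt.
Caldera and Thornfield together hold 6% + 65% = 71% of Everline, so Maya controls Everline.
In Vireo, Maya's side holds only 10%, not > 25%.
So Maya does not control Vireo.

No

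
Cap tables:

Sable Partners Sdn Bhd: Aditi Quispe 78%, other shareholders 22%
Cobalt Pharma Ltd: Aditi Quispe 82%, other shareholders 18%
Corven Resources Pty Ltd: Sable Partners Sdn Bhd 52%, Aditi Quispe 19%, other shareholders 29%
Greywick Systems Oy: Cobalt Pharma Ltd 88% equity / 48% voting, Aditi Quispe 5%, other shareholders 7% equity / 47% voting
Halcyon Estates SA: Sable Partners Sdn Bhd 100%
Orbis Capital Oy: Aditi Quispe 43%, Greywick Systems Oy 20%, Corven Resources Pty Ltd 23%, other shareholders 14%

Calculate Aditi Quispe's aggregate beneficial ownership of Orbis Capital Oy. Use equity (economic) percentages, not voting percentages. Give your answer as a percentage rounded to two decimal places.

Aditi reaches Orbis along 5 paths.
Direct stake: 43% = 43%.
Via Cobalt → Greywick: 82% × 88% × 20% = 14.432%.
Via Greywick: 5% × 20% = 1%.
Via Sable → Corven: 78% × 52% × 23% = 9.3288%.
Via Corven: 19% × 23% = 4.37%.
Total: 43% + 14.432% + 1% + 9.3288% + 4.37% = 72.1308%.
Rounded: 72.13%.

72.13%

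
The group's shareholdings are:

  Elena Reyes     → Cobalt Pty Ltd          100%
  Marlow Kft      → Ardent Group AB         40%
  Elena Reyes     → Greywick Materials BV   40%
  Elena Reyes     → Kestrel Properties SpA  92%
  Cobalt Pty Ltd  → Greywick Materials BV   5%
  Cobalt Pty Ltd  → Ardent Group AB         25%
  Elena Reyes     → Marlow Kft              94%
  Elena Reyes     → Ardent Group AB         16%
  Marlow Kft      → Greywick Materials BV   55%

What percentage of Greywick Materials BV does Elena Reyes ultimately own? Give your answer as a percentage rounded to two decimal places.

96.70%

Elena reaches Greywick along 3 paths.
Via Marlow: 94% × 55% = 51.7%.
Direct stake: 40% = 40%.
Via Cobalt: 100% × 5% = 5%.
Total: 51.7% + 40% + 5% = 96.7%.
Rounded: 96.70%.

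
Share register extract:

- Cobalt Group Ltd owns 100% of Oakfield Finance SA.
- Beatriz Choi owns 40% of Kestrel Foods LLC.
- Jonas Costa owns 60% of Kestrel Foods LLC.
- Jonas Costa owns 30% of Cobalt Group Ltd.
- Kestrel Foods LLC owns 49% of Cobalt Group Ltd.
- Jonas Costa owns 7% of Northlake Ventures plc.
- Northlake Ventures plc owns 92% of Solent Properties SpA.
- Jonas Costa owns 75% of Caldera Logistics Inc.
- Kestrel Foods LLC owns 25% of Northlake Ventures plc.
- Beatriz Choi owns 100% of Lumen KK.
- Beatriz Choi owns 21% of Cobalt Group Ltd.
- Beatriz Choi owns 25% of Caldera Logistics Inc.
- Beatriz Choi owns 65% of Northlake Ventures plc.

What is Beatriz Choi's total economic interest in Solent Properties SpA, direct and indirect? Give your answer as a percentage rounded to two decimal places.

Beatriz reaches Solent along 2 paths.
Via Northlake: 65% × 92% = 59.8%.
Via Kestrel → Northlake: 40% × 25% × 92% = 9.2%.
Total: 59.8% + 9.2% = 69%.
Rounded: 69.00%.

69.00%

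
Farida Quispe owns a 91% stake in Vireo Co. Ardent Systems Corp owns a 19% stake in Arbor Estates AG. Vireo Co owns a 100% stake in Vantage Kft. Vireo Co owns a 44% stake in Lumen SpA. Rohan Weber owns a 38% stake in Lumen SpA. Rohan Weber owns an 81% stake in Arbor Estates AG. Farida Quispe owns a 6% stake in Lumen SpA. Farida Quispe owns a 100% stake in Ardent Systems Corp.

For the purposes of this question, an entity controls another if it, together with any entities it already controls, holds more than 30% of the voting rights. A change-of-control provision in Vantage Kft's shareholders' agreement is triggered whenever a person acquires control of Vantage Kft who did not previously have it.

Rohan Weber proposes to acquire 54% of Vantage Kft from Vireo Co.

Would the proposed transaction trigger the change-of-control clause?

The purchase adds only to Rohan's holdings (Vireo's stake shrinks), so Rohan is the only person who could newly come to control Vantage.
Rohan holds 38% of Lumen, so Rohan controls Lumen.
Rohan holds 81% of Arbor, so Rohan controls Arbor.
Neither Rohan nor any entity Rohan controls holds any voting interest in Vantage.
So before the transaction, Rohan does not control Vantage.
After the purchase, Rohan holds 54% of Vantage directly, and Vireo's stake falls to 46%.
Rohan holds 54% of Vantage, so Rohan controls Vantage.
Rohan did not control Vantage before and does after, so the clause is triggered.

Yes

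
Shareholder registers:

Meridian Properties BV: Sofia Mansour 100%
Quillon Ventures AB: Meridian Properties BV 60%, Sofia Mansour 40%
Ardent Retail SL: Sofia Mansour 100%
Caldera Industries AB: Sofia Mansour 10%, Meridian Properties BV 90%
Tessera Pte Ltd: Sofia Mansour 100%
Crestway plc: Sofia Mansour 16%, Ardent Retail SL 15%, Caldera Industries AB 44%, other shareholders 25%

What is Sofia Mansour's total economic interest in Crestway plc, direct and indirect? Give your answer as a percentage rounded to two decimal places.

75.00%

Sofia reaches Crestway along 4 paths.
Direct stake: 16% = 16%.
Via Ardent: 100% × 15% = 15%.
Via Caldera: 10% × 44% = 4.4%.
Via Meridian → Caldera: 100% × 90% × 44% = 39.6%.
Total: 16% + 15% + 4.4% + 39.6% = 75%.
Rounded: 75.00%.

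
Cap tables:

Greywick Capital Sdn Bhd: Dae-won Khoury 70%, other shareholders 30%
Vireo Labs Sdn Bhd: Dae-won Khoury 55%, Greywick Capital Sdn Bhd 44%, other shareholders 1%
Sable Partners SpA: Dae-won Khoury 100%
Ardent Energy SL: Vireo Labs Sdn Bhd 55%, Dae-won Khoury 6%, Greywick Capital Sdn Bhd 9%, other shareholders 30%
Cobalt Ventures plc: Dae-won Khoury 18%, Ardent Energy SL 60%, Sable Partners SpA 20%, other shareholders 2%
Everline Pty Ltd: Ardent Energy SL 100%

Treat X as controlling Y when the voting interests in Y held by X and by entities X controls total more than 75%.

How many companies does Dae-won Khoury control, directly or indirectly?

Dae-won holds 100% of Sable, so Dae-won controls Sable.
No other company's threshold is met.
Dae-won controls 1 company.

1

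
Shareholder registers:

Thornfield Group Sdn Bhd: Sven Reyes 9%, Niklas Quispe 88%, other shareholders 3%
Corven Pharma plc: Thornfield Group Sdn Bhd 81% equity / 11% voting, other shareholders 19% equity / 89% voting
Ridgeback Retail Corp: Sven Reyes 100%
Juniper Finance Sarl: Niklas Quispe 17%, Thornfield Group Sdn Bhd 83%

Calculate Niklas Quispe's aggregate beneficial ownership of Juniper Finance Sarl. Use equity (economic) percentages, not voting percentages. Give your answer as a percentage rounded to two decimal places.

90.04%

Niklas reaches Juniper along 2 paths.
Direct stake: 17% = 17%.
Via Thornfield: 88% × 83% = 73.04%.
Total: 17% + 73.04% = 90.04%.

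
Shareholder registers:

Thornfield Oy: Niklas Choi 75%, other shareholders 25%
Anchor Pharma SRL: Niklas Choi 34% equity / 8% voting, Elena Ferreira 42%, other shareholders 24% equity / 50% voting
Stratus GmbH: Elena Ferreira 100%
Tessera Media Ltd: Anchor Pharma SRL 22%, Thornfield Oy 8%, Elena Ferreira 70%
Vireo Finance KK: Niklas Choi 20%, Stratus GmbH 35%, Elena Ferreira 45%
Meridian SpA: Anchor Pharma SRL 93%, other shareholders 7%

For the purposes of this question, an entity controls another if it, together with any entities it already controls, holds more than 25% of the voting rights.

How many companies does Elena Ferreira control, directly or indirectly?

Elena holds 42% of Anchor, so Elena controls Anchor.
Elena holds 100% of Stratus, so Elena controls Stratus.
Anchor and Elena together hold 22% + 70% = 92% of Tessera, so Elena controls Tessera.
Stratus and Elena together hold 35% + 45% = 80% of Vireo, so Elena controls Vireo.
Anchor holds 93% of Meridian, so Elena controls Meridian.
No other company's threshold is met.
Elena controls 5 companies.

5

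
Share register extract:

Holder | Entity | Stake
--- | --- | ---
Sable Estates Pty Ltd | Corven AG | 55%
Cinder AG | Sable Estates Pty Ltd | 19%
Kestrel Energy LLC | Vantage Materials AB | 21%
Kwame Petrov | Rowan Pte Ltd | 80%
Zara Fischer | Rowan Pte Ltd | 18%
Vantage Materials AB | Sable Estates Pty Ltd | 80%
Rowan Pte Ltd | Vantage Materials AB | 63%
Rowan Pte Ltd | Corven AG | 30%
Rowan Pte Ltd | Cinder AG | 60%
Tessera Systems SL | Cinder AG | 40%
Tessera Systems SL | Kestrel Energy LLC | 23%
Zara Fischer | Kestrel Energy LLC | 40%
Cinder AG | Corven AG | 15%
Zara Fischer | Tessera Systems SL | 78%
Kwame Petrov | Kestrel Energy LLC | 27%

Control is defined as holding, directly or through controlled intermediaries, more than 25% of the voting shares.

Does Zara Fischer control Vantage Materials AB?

Zara holds 78% of Tessera, so Zara controls Tessera.
Tessera and Zara together hold 23% + 40% = 63% of Kestrel, so Zara controls Kestrel.
Tessera holds 40% of Cinder, so Zara controls Cinder.
In Vantage, Zara's side holds only 21%, not > 25%.
So Zara does not control Vantage.

No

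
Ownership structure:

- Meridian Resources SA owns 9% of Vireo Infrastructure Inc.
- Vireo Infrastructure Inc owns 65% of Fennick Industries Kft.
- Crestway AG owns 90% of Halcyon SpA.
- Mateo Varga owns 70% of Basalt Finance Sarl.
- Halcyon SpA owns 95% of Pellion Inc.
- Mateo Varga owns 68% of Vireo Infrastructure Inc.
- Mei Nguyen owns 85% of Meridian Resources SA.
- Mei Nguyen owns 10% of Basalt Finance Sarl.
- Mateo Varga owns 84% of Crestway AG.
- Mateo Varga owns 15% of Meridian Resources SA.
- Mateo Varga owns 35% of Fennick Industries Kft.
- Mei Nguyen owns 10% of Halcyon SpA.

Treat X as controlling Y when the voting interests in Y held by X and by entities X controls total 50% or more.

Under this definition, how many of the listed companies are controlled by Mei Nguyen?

1

Mei holds 85% of Meridian, so Mei controls Meridian.
No other company's threshold is met.
Mei controls 1 company.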